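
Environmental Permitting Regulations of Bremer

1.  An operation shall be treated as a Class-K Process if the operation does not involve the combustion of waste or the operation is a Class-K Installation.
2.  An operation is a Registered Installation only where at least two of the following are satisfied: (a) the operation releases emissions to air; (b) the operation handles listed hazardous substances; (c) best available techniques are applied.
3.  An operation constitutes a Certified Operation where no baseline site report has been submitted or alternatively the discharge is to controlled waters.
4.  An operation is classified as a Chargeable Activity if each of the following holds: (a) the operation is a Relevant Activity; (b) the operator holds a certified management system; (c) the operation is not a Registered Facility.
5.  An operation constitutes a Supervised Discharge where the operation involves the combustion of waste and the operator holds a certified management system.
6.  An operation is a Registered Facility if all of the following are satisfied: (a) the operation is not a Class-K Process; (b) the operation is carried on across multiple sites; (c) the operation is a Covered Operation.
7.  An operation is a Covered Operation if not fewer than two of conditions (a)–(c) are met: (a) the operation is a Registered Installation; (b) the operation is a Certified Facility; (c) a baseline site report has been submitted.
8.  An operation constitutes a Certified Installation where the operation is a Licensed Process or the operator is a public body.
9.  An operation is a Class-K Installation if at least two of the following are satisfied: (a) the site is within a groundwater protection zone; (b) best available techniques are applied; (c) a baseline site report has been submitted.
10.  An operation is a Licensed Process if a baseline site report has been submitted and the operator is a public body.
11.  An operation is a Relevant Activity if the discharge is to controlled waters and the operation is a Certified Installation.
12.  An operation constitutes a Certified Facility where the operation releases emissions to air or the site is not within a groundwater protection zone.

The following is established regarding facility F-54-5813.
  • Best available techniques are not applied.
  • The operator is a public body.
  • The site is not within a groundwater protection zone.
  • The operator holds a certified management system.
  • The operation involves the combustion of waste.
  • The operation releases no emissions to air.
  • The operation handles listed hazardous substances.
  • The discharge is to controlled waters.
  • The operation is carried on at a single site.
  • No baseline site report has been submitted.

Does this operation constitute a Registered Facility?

No

paragraph 9 — Class-K Installation: the site is within a groundwater protection zone? no; best available techniques are applied? no; a baseline site report has been submitted? no — 0 of 3 hold (need ≥2) → not satisfied.
paragraph 1 — Class-K Process: [the operation does not involve the combustion of waste? no] OR [Class-K Installation (paragraph 9)? no] → not satisfied.
paragraph 2 — Registered Installation: the operation releases emissions to air? no; the operation handles listed hazardous substances? yes; best available techniques are applied? no — 1 of 3 hold (need ≥2) → not satisfied.
paragraph 12 — Certified Facility: [the operation releases emissions to air? no] OR [the site is not within a groundwater protection zone? yes] → satisfied.
paragraph 7 — Covered Operation: Registered Installation (paragraph 2)? no; Certified Facility (paragraph 12)? yes; a baseline site report has been submitted? no — 1 of 3 hold (need ≥2) → not satisfied.
paragraph 6 — Registered Facility: [not a Class-K Process (paragraph 1)? yes] AND [the operation is carried on across multiple sites? no] AND [Covered Operation (paragraph 7)? no] → not satisfied.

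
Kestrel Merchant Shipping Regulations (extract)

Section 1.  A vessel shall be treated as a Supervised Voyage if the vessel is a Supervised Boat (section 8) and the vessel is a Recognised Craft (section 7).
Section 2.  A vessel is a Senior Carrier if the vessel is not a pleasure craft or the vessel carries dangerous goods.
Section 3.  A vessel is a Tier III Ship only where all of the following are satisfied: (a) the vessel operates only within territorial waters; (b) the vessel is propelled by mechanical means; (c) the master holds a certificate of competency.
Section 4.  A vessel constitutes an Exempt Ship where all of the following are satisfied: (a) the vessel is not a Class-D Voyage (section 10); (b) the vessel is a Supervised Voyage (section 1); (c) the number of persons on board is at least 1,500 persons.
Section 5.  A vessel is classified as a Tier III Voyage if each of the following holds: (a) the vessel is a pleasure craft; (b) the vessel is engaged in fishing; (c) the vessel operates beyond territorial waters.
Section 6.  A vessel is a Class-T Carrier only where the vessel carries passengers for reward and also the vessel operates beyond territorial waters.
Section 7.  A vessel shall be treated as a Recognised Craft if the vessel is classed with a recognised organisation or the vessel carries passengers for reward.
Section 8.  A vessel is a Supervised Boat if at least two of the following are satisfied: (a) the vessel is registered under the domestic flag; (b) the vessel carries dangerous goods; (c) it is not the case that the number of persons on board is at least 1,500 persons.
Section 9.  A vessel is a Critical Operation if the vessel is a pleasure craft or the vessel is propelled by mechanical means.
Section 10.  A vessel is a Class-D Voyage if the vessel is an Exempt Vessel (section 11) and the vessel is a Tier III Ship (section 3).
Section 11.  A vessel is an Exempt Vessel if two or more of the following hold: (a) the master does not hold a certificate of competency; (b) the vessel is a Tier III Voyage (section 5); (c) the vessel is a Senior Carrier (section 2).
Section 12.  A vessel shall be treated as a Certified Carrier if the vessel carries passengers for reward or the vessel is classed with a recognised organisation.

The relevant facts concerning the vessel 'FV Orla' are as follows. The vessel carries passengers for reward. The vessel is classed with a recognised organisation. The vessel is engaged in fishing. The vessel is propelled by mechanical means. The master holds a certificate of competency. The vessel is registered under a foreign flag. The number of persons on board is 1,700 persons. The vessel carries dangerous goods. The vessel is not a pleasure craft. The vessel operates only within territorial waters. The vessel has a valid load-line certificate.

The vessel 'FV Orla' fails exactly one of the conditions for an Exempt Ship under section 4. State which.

section 5 — Tier III Voyage: [the vessel is a pleasure craft? no] AND [the vessel is engaged in fishing? yes] AND [the vessel operates beyond territorial waters? no] → not satisfied.
section 2 — Senior Carrier: [the vessel is not a pleasure craft? yes] OR [the vessel carries dangerous goods? yes] → satisfied.
section 11 — Exempt Vessel: the master does not hold a certificate of competency? no; Tier III Voyage (section 5)? no; Senior Carrier (section 2)? yes — 1 of 3 hold (need ≥2) → not satisfied.
section 3 — Tier III Ship: [the vessel operates only within territorial waters? yes] AND [the vessel is propelled by mechanical means? yes] AND [the master holds a certificate of competency? yes] → satisfied.
section 10 — Class-D Voyage: [Exempt Vessel (section 11)? no] AND [Tier III Ship (section 3)? yes] → not satisfied.
section 8 — Supervised Boat: the vessel is registered under the domestic flag? no; the vessel carries dangerous goods? yes; number of persons on board: 1,700 persons ≥ 1,500 persons? yes, so negated condition no — 1 of 3 hold (need ≥2) → not satisfied.
section 7 — Recognised Craft: [the vessel is classed with a recognised organisation? yes] OR [the vessel carries passengers for reward? yes] → satisfied.
section 1 — Supervised Voyage: [Supervised Boat (section 8)? no] AND [Recognised Craft (section 7)? yes] → not satisfied.
section 4 — Exempt Ship: [not a Class-D Voyage (section 10)? yes] AND [Supervised Voyage (section 1)? no] AND [number of persons on board: 1,700 persons ≥ 1,500 persons? yes] → not satisfied.

Supervised Voyage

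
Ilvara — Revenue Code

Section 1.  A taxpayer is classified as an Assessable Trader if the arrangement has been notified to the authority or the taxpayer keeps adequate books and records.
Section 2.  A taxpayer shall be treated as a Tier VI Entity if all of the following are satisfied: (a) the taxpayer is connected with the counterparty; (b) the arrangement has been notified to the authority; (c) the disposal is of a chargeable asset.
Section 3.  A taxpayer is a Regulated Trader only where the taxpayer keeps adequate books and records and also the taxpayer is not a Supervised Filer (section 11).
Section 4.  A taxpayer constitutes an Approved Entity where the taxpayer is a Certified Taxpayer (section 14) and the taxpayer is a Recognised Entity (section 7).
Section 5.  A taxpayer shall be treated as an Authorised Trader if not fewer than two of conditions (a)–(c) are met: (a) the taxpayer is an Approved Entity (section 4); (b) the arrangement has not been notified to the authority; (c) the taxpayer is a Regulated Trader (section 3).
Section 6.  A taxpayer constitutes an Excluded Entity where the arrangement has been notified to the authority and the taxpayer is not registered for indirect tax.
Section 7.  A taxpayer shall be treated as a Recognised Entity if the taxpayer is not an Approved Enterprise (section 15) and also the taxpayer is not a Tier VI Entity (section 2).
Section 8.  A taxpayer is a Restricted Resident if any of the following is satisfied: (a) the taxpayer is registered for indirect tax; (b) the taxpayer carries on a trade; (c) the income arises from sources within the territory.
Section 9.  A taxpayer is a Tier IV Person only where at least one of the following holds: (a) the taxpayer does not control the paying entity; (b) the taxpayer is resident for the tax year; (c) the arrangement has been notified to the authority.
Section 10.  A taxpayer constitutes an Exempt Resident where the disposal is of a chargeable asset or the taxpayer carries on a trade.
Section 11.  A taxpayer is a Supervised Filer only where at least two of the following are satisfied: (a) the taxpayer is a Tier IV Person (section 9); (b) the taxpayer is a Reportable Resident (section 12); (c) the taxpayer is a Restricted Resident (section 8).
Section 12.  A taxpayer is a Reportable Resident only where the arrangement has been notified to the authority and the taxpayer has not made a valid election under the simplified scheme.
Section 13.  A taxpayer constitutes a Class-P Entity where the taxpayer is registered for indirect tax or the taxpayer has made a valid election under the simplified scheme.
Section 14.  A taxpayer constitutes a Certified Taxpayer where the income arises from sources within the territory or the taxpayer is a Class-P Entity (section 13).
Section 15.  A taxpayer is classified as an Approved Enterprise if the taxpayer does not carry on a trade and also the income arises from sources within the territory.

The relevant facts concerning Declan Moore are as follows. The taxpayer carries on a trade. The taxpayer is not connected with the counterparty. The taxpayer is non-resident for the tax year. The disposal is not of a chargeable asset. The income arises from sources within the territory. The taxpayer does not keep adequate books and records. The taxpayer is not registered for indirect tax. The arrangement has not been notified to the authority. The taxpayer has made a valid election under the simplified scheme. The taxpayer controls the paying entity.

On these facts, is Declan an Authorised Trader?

Yes

section 13 — Class-P Entity: [the taxpayer is registered for indirect tax? no] OR [the taxpayer has made a valid election under the simplified scheme? yes] → satisfied.
section 14 — Certified Taxpayer: [the income arises from sources within the territory? yes] OR [Class-P Entity (section 13)? yes] → satisfied.
section 15 — Approved Enterprise: [the taxpayer does not carry on a trade? no] AND [the income arises from sources within the territory? yes] → not satisfied.
section 2 — Tier VI Entity: [the taxpayer is connected with the counterparty? no] AND [the arrangement has been notified to the authority? no] AND [the disposal is of a chargeable asset? no] → not satisfied.
section 7 — Recognised Entity: [not an Approved Enterprise (section 15)? yes] AND [not a Tier VI Entity (section 2)? yes] → satisfied.
section 4 — Approved Entity: [Certified Taxpayer (section 14)? yes] AND [Recognised Entity (section 7)? yes] → satisfied.
section 9 — Tier IV Person: [the taxpayer does not control the paying entity? no] OR [the taxpayer is resident for the tax year? no] OR [the arrangement has been notified to the authority? no] → not satisfied.
section 12 — Reportable Resident: [the arrangement has been notified to the authority? no] AND [the taxpayer has not made a valid election under the simplified scheme? no] → not satisfied.
section 8 — Restricted Resident: [the taxpayer is registered for indirect tax? no] OR [the taxpayer carries on a trade? yes] OR [the income arises from sources within the territory? yes] → satisfied.
section 11 — Supervised Filer: Tier IV Person (section 9)? no; Reportable Resident (section 12)? no; Restricted Resident (section 8)? yes — 1 of 3 hold (need ≥2) → not satisfied.
section 3 — Regulated Trader: [the taxpayer keeps adequate books and records? no] AND [not a Supervised Filer (section 11)? yes] → not satisfied.
section 5 — Authorised Trader: Approved Entity (section 4)? yes; the arrangement has not been notified to the authority? yes; Regulated Trader (section 3)? no — 2 of 3 hold (need ≥2) → satisfied.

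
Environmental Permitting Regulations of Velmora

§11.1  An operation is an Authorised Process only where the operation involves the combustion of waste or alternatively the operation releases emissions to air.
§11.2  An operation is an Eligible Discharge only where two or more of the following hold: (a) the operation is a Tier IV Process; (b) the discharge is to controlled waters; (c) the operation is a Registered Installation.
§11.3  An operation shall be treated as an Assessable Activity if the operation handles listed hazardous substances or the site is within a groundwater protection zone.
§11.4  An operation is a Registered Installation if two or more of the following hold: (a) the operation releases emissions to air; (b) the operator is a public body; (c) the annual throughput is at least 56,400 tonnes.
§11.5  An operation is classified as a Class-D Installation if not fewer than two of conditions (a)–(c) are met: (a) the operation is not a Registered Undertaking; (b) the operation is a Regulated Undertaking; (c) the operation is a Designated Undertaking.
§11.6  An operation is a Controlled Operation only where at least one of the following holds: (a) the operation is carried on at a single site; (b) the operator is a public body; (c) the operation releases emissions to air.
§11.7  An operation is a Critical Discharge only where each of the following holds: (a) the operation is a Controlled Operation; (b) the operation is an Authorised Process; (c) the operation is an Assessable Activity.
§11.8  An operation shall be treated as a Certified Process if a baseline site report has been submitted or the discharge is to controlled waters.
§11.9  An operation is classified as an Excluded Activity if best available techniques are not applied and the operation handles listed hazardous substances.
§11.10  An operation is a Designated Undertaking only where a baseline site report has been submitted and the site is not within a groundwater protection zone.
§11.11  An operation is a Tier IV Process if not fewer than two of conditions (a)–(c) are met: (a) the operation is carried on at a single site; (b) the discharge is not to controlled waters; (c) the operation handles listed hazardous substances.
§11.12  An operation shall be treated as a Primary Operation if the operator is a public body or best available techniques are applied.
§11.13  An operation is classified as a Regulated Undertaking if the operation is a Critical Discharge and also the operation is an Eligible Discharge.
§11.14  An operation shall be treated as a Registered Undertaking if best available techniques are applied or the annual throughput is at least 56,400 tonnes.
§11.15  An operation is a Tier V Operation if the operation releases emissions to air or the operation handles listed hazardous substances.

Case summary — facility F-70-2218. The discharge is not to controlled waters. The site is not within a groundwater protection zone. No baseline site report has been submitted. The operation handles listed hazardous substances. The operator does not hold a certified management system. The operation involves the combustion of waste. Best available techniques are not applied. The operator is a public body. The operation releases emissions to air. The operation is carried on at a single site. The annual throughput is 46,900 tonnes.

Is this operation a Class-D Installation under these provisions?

Yes

Under §11.14: best available techniques are applied? no; or annual throughput: 46,900 tonnes ≥ 56,400 tonnes? no. So the operation is not a Registered Undertaking.
Under §11.6: the operation is carried on at a single site? yes; or the operator is a public body? yes; or the operation releases emissions to air? yes. So the operation is a Controlled Operation.
Under §11.1: the operation involves the combustion of waste? yes; or the operation releases emissions to air? yes. So the operation is an Authorised Process.
Under §11.3: the operation handles listed hazardous substances? yes; or the site is within a groundwater protection zone? no. So the operation is an Assessable Activity.
Under §11.7: Controlled Operation (§11.6)? yes; and Authorised Process (§11.1)? yes; and Assessable Activity (§11.3)? yes. So the operation is a Critical Discharge.
Under §11.11: the operation is carried on at a single site? yes; the discharge is not to controlled waters? yes; the operation handles listed hazardous substances? yes — 3 of 3 hold (need ≥2) → satisfied.
Under §11.4: the operation releases emissions to air? yes; the operator is a public body? yes; annual throughput: 46,900 tonnes ≥ 56,400 tonnes? no — 2 of 3 hold (need ≥2) → satisfied.
Under §11.2: Tier IV Process (§11.11)? yes; the discharge is to controlled waters? no; Registered Installation (§11.4)? yes — 2 of 3 hold (need ≥2) → satisfied.
Under §11.13: Critical Discharge (§11.7)? yes; and Eligible Discharge (§11.2)? yes. So the operation is a Regulated Undertaking.
Under §11.10: a baseline site report has been submitted? no; and the site is not within a groundwater protection zone? yes. So the operation is not a Designated Undertaking.
Under §11.5: not a Registered Undertaking (§11.14)? yes; Regulated Undertaking (§11.13)? yes; Designated Undertaking (§11.10)? no — 2 of 3 hold (need ≥2) → satisfied.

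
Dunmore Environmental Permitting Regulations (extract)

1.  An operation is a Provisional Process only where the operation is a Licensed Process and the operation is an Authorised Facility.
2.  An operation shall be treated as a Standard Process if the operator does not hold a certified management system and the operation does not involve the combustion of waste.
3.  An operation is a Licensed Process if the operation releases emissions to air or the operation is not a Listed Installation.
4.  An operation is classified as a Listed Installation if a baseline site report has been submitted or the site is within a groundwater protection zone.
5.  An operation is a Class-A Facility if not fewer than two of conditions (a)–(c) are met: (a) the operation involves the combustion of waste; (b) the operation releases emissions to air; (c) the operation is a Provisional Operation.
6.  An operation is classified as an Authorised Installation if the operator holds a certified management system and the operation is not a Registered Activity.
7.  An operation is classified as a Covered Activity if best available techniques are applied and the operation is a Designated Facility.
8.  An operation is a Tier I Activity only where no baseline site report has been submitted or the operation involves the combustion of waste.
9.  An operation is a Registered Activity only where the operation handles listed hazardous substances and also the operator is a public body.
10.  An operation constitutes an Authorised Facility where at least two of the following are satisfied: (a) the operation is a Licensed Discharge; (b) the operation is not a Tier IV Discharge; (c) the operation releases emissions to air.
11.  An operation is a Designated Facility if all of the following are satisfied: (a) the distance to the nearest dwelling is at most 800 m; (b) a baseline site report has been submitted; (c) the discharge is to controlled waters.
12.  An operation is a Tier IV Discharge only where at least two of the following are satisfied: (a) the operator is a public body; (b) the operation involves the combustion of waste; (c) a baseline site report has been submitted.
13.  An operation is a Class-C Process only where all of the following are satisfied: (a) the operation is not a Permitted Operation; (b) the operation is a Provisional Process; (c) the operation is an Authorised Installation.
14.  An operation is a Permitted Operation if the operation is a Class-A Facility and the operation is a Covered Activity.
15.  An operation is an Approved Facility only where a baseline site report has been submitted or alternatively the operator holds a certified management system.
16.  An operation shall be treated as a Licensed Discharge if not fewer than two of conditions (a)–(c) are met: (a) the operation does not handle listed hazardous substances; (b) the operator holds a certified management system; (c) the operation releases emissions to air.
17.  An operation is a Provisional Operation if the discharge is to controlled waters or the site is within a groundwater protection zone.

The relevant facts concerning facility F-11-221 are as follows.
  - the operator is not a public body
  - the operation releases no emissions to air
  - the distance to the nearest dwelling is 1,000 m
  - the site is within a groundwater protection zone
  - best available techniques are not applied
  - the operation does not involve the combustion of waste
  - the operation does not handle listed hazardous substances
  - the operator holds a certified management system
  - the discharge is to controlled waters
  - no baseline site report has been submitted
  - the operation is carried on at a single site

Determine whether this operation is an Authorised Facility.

Under paragraph 16: the operation does not handle listed hazardous substances? yes; the operator holds a certified management system? yes; the operation releases emissions to air? no — 2 of 3 hold (need ≥2) → satisfied.
Under paragraph 12: the operator is a public body? no; the operation involves the combustion of waste? no; a baseline site report has been submitted? no — 0 of 3 hold (need ≥2) → not satisfied.
Under paragraph 10: Licensed Discharge (paragraph 16)? yes; not a Tier IV Discharge (paragraph 12)? yes; the operation releases emissions to air? no — 2 of 3 hold (need ≥2) → satisfied.

Yes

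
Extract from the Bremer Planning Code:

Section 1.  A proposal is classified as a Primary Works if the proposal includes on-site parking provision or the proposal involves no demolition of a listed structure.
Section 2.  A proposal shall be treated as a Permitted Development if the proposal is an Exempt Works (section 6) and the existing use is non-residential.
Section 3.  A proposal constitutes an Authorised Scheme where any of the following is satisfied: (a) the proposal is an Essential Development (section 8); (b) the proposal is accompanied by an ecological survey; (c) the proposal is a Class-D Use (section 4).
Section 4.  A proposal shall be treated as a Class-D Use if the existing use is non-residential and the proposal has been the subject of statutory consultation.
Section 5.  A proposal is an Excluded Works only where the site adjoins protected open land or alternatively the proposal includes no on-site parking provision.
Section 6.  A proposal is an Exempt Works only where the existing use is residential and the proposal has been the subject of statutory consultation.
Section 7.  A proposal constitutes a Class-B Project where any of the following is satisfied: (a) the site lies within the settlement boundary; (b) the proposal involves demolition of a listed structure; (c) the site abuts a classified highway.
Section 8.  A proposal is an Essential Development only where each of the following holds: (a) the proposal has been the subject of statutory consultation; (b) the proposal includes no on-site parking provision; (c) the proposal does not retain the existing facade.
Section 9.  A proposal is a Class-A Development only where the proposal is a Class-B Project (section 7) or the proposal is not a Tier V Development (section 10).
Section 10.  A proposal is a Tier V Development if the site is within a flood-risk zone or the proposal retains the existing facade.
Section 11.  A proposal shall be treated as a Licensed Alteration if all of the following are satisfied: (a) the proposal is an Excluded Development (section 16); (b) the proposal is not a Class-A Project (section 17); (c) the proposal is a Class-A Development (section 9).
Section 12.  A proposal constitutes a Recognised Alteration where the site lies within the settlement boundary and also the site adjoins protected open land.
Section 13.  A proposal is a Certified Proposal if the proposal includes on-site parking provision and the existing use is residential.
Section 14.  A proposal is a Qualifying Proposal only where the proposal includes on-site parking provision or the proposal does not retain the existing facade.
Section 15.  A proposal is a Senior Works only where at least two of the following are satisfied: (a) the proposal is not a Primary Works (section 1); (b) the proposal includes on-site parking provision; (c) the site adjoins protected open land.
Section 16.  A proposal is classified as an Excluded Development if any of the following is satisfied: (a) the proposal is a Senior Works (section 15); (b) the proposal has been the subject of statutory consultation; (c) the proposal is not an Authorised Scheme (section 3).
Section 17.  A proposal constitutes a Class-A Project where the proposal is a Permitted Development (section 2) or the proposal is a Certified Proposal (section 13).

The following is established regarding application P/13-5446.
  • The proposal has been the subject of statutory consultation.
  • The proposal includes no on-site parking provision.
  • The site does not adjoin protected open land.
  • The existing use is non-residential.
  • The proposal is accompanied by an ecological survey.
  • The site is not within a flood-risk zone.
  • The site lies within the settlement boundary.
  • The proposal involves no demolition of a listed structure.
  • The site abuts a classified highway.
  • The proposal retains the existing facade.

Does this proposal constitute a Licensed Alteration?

Yes

section 1 — Primary Works: [the proposal includes on-site parking provision? no] OR [the proposal involves no demolition of a listed structure? yes] → satisfied.
section 15 — Senior Works: not a Primary Works (section 1)? no; the proposal includes on-site parking provision? no; the site adjoins protected open land? no — 0 of 3 hold (need ≥2) → not satisfied.
section 8 — Essential Development: [the proposal has been the subject of statutory consultation? yes] AND [the proposal includes no on-site parking provision? yes] AND [the proposal does not retain the existing facade? no] → not satisfied.
section 4 — Class-D Use: [the existing use is non-residential? yes] AND [the proposal has been the subject of statutory consultation? yes] → satisfied.
section 3 — Authorised Scheme: [Essential Development (section 8)? no] OR [the proposal is accompanied by an ecological survey? yes] OR [Class-D Use (section 4)? yes] → satisfied.
section 16 — Excluded Development: [Senior Works (section 15)? no] OR [the proposal has been the subject of statutory consultation? yes] OR [not an Authorised Scheme (section 3)? no] → satisfied.
section 6 — Exempt Works: [the existing use is residential? no] AND [the proposal has been the subject of statutory consultation? yes] → not satisfied.
section 2 — Permitted Development: [Exempt Works (section 6)? no] AND [the existing use is non-residential? yes] → not satisfied.
section 13 — Certified Proposal: [the proposal includes on-site parking provision? no] AND [the existing use is residential? no] → not satisfied.
section 17 — Class-A Project: [Permitted Development (section 2)? no] OR [Certified Proposal (section 13)? no] → not satisfied.
section 7 — Class-B Project: [the site lies within the settlement boundary? yes] OR [the proposal involves demolition of a listed structure? no] OR [the site abuts a classified highway? yes] → satisfied.
section 10 — Tier V Development: [the site is within a flood-risk zone? no] OR [the proposal retains the existing facade? yes] → satisfied.
section 9 — Class-A Development: [Class-B Project (section 7)? yes] OR [not a Tier V Development (section 10)? no] → satisfied.
section 11 — Licensed Alteration: [Excluded Development (section 16)? yes] AND [not a Class-A Project (section 17)? yes] AND [Class-A Development (section 9)? yes] → satisfied.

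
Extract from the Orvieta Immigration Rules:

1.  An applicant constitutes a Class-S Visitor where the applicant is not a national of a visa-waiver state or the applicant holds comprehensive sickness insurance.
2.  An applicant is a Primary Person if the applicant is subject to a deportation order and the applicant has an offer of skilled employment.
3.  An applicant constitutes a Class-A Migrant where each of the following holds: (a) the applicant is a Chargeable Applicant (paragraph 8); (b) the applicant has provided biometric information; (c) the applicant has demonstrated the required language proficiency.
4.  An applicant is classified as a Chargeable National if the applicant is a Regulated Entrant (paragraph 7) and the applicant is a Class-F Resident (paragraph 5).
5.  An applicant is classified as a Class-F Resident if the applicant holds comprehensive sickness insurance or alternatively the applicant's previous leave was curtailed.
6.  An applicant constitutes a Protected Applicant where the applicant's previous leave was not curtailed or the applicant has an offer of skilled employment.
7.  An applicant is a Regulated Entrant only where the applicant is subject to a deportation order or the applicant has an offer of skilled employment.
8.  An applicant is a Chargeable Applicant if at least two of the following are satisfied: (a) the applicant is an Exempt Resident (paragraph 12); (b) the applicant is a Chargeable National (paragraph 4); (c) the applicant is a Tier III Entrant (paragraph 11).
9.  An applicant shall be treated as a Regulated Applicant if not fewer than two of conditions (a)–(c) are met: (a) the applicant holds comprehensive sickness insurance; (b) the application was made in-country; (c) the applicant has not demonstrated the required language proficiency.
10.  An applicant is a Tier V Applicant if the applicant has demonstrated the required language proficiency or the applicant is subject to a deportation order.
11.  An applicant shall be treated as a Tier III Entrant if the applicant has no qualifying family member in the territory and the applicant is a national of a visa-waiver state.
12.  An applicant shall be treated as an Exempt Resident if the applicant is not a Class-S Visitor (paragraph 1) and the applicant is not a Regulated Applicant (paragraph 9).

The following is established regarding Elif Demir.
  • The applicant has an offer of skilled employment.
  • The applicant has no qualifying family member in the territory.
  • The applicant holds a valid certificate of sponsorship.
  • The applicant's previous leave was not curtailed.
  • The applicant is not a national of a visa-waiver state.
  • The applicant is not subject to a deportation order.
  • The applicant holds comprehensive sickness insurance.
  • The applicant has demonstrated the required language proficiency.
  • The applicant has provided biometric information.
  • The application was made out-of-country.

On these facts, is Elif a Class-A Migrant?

No

paragraph 1 — Class-S Visitor: [the applicant is not a national of a visa-waiver state? yes] OR [the applicant holds comprehensive sickness insurance? yes] → satisfied.
paragraph 9 — Regulated Applicant: the applicant holds comprehensive sickness insurance? yes; the application was made in-country? no; the applicant has not demonstrated the required language proficiency? no — 1 of 3 hold (need ≥2) → not satisfied.
paragraph 12 — Exempt Resident: [not a Class-S Visitor (paragraph 1)? no] AND [not a Regulated Applicant (paragraph 9)? yes] → not satisfied.
paragraph 7 — Regulated Entrant: [the applicant is subject to a deportation order? no] OR [the applicant has an offer of skilled employment? yes] → satisfied.
paragraph 5 — Class-F Resident: [the applicant holds comprehensive sickness insurance? yes] OR [the applicant's previous leave was curtailed? no] → satisfied.
paragraph 4 — Chargeable National: [Regulated Entrant (paragraph 7)? yes] AND [Class-F Resident (paragraph 5)? yes] → satisfied.
paragraph 11 — Tier III Entrant: [the applicant has no qualifying family member in the territory? yes] AND [the applicant is a national of a visa-waiver state? no] → not satisfied.
paragraph 8 — Chargeable Applicant: Exempt Resident (paragraph 12)? no; Chargeable National (paragraph 4)? yes; Tier III Entrant (paragraph 11)? no — 1 of 3 hold (need ≥2) → not satisfied.
paragraph 3 — Class-A Migrant: [Chargeable Applicant (paragraph 8)? no] AND [the applicant has provided biometric information? yes] AND [the applicant has demonstrated the required language proficiency? yes] → not satisfied.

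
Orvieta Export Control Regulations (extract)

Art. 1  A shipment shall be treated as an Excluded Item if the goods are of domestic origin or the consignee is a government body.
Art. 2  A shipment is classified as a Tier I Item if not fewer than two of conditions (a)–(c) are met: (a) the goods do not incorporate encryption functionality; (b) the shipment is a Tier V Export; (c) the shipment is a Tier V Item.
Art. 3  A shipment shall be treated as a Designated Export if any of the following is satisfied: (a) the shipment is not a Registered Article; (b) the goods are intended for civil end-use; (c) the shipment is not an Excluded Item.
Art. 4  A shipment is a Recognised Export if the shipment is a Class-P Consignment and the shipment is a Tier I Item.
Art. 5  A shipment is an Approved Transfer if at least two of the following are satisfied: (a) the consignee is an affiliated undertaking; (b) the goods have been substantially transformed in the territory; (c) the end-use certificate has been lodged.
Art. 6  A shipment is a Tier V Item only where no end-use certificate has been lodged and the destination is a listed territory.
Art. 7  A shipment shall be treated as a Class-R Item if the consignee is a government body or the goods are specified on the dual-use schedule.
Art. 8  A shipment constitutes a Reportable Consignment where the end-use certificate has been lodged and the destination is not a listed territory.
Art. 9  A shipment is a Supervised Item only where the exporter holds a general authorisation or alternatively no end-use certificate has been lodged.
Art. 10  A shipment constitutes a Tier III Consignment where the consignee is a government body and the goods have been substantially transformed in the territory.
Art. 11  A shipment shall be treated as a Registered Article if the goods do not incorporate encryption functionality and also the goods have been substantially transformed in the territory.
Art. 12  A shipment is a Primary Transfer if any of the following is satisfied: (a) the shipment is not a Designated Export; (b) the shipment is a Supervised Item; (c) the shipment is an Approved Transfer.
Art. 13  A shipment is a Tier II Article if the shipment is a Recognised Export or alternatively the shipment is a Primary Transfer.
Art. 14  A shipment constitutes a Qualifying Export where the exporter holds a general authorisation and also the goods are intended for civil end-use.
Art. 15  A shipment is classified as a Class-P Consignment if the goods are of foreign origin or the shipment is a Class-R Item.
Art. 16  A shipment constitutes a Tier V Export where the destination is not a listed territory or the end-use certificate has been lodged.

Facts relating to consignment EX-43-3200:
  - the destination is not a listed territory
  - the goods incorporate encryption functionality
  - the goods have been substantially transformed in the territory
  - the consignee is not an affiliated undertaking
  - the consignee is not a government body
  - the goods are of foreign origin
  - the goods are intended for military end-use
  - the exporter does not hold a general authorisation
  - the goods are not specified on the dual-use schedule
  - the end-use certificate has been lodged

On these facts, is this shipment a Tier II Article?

Yes

Under article 7: the consignee is a government body? no; or the goods are specified on the dual-use schedule? no. So the shipment is not a Class-R Item.
Under article 15: the goods are of foreign origin? yes; or Class-R Item (article 7)? no. So the shipment is a Class-P Consignment.
Under article 16: the destination is not a listed territory? yes; or the end-use certificate has been lodged? yes. So the shipment is a Tier V Export.
Under article 6: no end-use certificate has been lodged? no; and the destination is a listed territory? no. So the shipment is not a Tier V Item.
Under article 2: the goods do not incorporate encryption functionality? no; Tier V Export (article 16)? yes; Tier V Item (article 6)? no — 1 of 3 hold (need ≥2) → not satisfied.
Under article 4: Class-P Consignment (article 15)? yes; and Tier I Item (article 2)? no. So the shipment is not a Recognised Export.
Under article 11: the goods do not incorporate encryption functionality? no; and the goods have been substantially transformed in the territory? yes. So the shipment is not a Registered Article.
Under article 1: the goods are of domestic origin? no; or the consignee is a government body? no. So the shipment is not an Excluded Item.
Under article 3: not a Registered Article (article 11)? yes; or the goods are intended for civil end-use? no; or not an Excluded Item (article 1)? yes. So the shipment is a Designated Export.
Under article 9: the exporter holds a general authorisation? no; or no end-use certificate has been lodged? no. So the shipment is not a Supervised Item.
Under article 5: the consignee is an affiliated undertaking? no; the goods have been substantially transformed in the territory? yes; the end-use certificate has been lodged? yes — 2 of 3 hold (need ≥2) → satisfied.
Under article 12: not a Designated Export (article 3)? no; or Supervised Item (article 9)? no; or Approved Transfer (article 5)? yes. So the shipment is a Primary Transfer.
Under article 13: Recognised Export (article 4)? no; or Primary Transfer (article 12)? yes. So the shipment is a Tier II Article.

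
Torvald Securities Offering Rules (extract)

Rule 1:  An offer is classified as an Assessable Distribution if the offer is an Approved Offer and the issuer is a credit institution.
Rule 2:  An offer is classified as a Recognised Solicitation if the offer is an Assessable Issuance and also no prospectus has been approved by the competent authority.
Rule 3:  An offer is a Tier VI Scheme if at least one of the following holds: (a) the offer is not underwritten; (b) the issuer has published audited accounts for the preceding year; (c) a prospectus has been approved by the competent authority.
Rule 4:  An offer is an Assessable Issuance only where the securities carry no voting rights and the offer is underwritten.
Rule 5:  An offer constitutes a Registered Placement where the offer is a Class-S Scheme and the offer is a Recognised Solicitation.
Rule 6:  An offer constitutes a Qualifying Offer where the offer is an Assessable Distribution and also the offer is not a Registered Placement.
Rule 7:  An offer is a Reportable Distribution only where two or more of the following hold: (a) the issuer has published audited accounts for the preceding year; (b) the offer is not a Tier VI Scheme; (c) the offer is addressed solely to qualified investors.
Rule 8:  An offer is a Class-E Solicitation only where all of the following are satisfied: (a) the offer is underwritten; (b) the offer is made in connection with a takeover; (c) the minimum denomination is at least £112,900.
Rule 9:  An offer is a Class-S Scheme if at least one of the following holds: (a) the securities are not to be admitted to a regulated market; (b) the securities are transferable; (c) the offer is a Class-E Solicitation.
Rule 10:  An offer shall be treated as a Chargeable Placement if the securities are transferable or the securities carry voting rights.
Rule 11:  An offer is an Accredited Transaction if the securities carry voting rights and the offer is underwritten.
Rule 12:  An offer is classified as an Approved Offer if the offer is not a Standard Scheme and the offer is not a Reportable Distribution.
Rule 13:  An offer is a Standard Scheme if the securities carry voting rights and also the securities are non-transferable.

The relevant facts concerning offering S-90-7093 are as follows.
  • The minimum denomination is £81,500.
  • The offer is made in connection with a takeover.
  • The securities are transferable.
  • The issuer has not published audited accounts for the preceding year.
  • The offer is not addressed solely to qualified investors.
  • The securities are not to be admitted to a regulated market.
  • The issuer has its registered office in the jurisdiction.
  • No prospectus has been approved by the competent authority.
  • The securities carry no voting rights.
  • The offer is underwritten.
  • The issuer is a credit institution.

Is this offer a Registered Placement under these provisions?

rule 8 — Class-E Solicitation: [the offer is underwritten? yes] AND [the offer is made in connection with a takeover? yes] AND [minimum denomination: £81,500 ≥ £112,900? no] → not satisfied.
rule 9 — Class-S Scheme: [the securities are not to be admitted to a regulated market? yes] OR [the securities are transferable? yes] OR [Class-E Solicitation (rule 8)? no] → satisfied.
rule 4 — Assessable Issuance: [the securities carry no voting rights? yes] AND [the offer is underwritten? yes] → satisfied.
rule 2 — Recognised Solicitation: [Assessable Issuance (rule 4)? yes] AND [no prospectus has been approved by the competent authority? yes] → satisfied.
rule 5 — Registered Placement: [Class-S Scheme (rule 9)? yes] AND [Recognised Solicitation (rule 2)? yes] → satisfied.

Yes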